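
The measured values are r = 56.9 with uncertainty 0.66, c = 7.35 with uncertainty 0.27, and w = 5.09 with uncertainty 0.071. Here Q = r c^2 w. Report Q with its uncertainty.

For a monomial Q ∝ r, c^2, w, fractional errors add in quadrature:
  (1·δr/r)² = (1×0.0116)² = 0.000135;  (2·δc/c)² = (2×0.0367)² = 0.00540;  (1·δw/w)² = (1×0.0139)² = 0.000195
δQ/Q = √(0.00573) = 0.0757
Q = 15600, so δQ = 0.0757 × 15600 = 1180.

15600 ± 1180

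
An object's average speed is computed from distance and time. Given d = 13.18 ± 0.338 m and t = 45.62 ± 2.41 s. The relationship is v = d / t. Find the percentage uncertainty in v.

Products/powers → add relative errors in quadrature, weighted by exponent:
  (1·δd/d)² = (1×0.0256)² = 0.000658;  (-1·δt/t)² = (-1×0.0528)² = 0.00279
δv/v = √(0.00345) = 0.0587

5.87%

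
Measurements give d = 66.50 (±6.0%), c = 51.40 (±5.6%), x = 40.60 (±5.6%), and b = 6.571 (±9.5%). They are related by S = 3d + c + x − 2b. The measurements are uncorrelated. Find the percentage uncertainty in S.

Each term contributes (cᵢ δxᵢ)² to (δS)²:
  (3·δd)² = 143;  (δc)² = 8.29;  (δx)² = 5.17;  (2·δb)² = 1.56
δS = √(158) = 12.6
S = 278.4, so δS/S = 12.6/278.4 = 0.0452.

4.52%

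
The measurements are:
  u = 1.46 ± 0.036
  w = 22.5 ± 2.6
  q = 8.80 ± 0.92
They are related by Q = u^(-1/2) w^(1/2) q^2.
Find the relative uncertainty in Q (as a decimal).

Q is a product of powers, so relative uncertainties combine in quadrature:
  (−½·δu/u)² = (-0.5×0.0247)² = 0.000152;  (½·δw/w)² = (0.5×0.116)² = 0.00334;  (2·δq/q)² = (2×0.105)² = 0.0437
δQ/Q = √(0.0472) = 0.217

0.217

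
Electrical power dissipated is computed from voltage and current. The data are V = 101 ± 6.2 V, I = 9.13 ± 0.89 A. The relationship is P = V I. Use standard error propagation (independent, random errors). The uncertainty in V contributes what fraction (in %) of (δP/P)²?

(δP/P)² = (1·δV/V)² + (1·δI/I)²
  V term: (1×0.0614)² = 0.00377
  I term: (1×0.0975)² = 0.00950
Total = 0.0133. Share from V = 0.00377/0.0133 = 0.284.

28.4%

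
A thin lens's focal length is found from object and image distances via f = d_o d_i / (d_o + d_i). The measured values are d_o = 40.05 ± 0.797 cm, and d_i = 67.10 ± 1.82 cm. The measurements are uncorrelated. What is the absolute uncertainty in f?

0.403 cm

∂f/∂d_o = (d_i/(d_o+d_i))² = 0.392;  ∂f/∂d_i = (d_o/(d_o+d_i))² = 0.140
δf = √((∂f/∂d_o · δd_o)² + (∂f/∂d_i · δd_i)²) = √(0.0977 + 0.0647) = 0.403 cm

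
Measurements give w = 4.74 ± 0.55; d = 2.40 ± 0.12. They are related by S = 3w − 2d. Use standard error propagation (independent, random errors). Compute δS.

For a sum/difference, combine absolute errors in quadrature:
  (3·δw)² = 2.72;  (2·δd)² = 0.0576
δS = √(2.78) = 1.67

1.67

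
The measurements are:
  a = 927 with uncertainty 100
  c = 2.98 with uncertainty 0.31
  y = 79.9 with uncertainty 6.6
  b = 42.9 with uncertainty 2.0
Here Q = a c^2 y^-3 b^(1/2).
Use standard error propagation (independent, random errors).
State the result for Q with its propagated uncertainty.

0.106 ± 0.0361

Since Q is a product/quotient, work with relative uncertainties:
  (1·δa/a)² = (1×0.108)² = 0.0116;  (2·δc/c)² = (2×0.104)² = 0.0433;  (-3·δy/y)² = (-3×0.0826)² = 0.0614;  (½·δb/b)² = (0.5×0.0466)² = 0.000543
δQ/Q = √(0.117) = 0.342
Q = 0.106, so δQ = 0.342 × 0.106 = 0.0361.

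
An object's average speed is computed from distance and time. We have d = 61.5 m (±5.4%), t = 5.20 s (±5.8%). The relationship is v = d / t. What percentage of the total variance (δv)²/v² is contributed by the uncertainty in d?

46.4%

(δv/v)² = (1·δd/d)² + (-1·δt/t)²
  d term: (1×0.0540)² = 0.00292
  t term: (-1×0.0580)² = 0.00336
Total = 0.00628. Share from d = 0.00292/0.00628 = 0.464.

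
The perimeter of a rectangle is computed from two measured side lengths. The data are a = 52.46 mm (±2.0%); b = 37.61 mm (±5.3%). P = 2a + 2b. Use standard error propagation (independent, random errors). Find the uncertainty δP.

Each term contributes (cᵢ δxᵢ)² to (δP)²:
  (2·δa)² = 4.40;  (2·δb)² = 15.9
δP = √(20.3) = 4.51 mm

4.51 mm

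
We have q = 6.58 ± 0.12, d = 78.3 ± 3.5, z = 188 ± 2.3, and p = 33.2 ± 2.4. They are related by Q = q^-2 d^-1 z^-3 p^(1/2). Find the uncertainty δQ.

1.98e-11

For a monomial Q ∝ q^-2, d^-1, z^-3, p^(1/2), fractional errors add in quadrature:
  (-2·δq/q)² = (-2×0.0182)² = 0.00133;  (-1·δd/d)² = (-1×0.0447)² = 0.00200;  (-3·δz/z)² = (-3×0.0122)² = 0.00135;  (½·δp/p)² = (0.5×0.0723)² = 0.00131
δQ/Q = √(0.00598) = 0.0773
Q = 2.56e-10, so δQ = 0.0773 × 2.56e-10 = 1.98e-11.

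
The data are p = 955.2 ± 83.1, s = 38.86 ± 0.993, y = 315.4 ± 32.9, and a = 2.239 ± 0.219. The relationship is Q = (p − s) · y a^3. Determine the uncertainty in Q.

Let u = p − s = 916.3. δu = √(δp² + δs²) = √(6910 + 0.986) = 83.1, so δu/u = 0.0907.
Q is then a monomial in u, y, a:
δQ/Q = √((δu/u)² + (1·δy/y)² + (3·δa/a)²) = √(0.00823 + 0.0109 + 0.0861) = 0.324
Q = 3.244e+06, so δQ = 0.324 × 3.244e+06 = 1.05e+06.

1.05e+06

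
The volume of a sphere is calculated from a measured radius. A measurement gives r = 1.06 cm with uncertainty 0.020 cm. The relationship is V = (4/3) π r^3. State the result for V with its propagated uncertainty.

Products/powers → add relative errors in quadrature, weighted by exponent:
  (3·δr/r)² = (3×0.0189)² = 0.00320
δV/V = √(0.00320) = 0.0566
V = 4.99 cm^3, so δV = 0.0566 × 4.99 = 0.282 cm^3.

4.99 ± 0.282 cm^3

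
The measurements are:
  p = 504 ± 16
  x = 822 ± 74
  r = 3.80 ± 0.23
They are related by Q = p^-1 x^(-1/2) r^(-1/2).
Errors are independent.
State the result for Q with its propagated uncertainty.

For a monomial Q ∝ p^-1, x^(-1/2), r^(-1/2), fractional errors add in quadrature:
  (-1·δp/p)² = (-1×0.0317)² = 0.00101;  (−½·δx/x)² = (-0.5×0.0900)² = 0.00203;  (−½·δr/r)² = (-0.5×0.0605)² = 0.000916
δQ/Q = √(0.00395) = 0.0628
Q = 3.55e-05, so δQ = 0.0628 × 3.55e-05 = 2.23e-06.

(3.55 ± 0.223) × 10^-5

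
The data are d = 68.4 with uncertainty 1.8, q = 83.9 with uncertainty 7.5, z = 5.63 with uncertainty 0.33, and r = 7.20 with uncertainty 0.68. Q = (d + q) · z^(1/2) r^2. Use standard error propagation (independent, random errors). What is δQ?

3700

Let u = d + q = 152. δu = √(δd² + δq²) = √(3.24 + 56.2) = 7.71, so δu/u = 0.0506.
Q is then a monomial in u, z, r:
δQ/Q = √((δu/u)² + (½·δz/z)² + (2·δr/r)²) = √(0.00256 + 0.000859 + 0.0357) = 0.198
Q = 18700, so δQ = 0.198 × 18700 = 3700.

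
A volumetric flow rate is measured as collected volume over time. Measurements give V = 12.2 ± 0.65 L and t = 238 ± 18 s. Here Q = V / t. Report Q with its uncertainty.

0.0513 ± 0.00474 L/s

Each factor contributes (exponent × relative error)² to (δQ/Q)²:
  (1·δV/V)² = (1×0.0533)² = 0.00284;  (-1·δt/t)² = (-1×0.0756)² = 0.00572
δQ/Q = √(0.00856) = 0.0925
Q = 0.0513 L/s, so δQ = 0.0925 × 0.0513 = 0.00474 L/s.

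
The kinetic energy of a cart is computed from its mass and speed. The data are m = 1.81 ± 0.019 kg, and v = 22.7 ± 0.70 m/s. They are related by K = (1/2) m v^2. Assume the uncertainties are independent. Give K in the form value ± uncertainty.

466 ± 29.2 J

Since K is a product/quotient, work with relative uncertainties:
  (1·δm/m)² = (1×0.0105)² = 0.000110;  (2·δv/v)² = (2×0.0308)² = 0.00380
δK/K = √(0.00391) = 0.0626
K = 466 J, so δK = 0.0626 × 466 = 29.2 J.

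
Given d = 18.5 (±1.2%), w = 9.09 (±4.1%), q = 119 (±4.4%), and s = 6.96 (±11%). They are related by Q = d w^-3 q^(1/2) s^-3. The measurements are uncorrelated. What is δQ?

0.000281

Relative error in a monomial: (δQ/Q)² = Σ (nᵢ · δxᵢ/xᵢ)².
  (1·δd/d)² = (1×0.0120)² = 0.000144;  (-3·δw/w)² = (-3×0.0410)² = 0.0151;  (½·δq/q)² = (0.5×0.0440)² = 0.000484;  (-3·δs/s)² = (-3×0.110)² = 0.109
δQ/Q = √(0.125) = 0.353
Q = 0.000797, so δQ = 0.353 × 0.000797 = 0.000281.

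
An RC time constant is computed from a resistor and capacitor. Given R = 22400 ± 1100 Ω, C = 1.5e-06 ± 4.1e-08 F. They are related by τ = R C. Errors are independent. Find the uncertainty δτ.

Products/powers → add relative errors in quadrature, weighted by exponent:
  (1·δR/R)² = (1×0.0491)² = 0.00241;  (1·δC/C)² = (1×0.0273)² = 0.000747
δτ/τ = √(0.00316) = 0.0562
τ = 0.0336 s, so δτ = 0.0562 × 0.0336 = 0.00189 s.

0.00189 s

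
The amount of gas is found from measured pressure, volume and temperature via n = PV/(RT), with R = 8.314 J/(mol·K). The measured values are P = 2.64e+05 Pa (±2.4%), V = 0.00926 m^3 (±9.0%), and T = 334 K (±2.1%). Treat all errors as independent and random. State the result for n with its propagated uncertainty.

0.880 ± 0.0841 mol

Products/powers → add relative errors in quadrature, weighted by exponent:
  (1·δP/P)² = (1×0.0240)² = 0.000576;  (1·δV/V)² = (1×0.0900)² = 0.00810;  (-1·δT/T)² = (-1×0.0210)² = 0.000441
δn/n = √(0.00912) = 0.0955
n = 0.880 mol, so δn = 0.0955 × 0.880 = 0.0841 mol.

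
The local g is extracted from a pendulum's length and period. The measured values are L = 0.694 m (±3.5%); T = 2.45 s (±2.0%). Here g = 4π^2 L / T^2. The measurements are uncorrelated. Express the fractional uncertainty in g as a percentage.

g is a product of powers, so relative uncertainties combine in quadrature:
  (1·δL/L)² = (1×0.0350)² = 0.00123;  (-2·δT/T)² = (-2×0.0200)² = 0.00160
δg/g = √(0.00283) = 0.0532

5.32%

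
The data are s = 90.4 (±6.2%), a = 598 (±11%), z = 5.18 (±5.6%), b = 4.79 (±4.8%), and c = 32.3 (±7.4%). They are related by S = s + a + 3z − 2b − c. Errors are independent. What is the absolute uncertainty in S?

Absolute uncertainties add in quadrature for a linear combination:
  (δs)² = 31.4;  (δa)² = 4330;  (3·δz)² = 0.757;  (2·δb)² = 0.211;  (δc)² = 5.71
δS = √(4370) = 66.1

66.1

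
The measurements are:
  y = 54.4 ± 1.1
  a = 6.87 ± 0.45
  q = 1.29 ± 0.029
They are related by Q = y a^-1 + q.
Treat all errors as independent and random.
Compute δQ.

0.544

Let p = y·a^-1 = 7.92. δp/p = √((1·δy/y)² + (-1·δa/a)²) = √(0.000409 + 0.00429) = 0.0686, so δp = 0.543.
Q = p + q: δQ = √(δp² + δq²) = √(0.295 + 0.000841) = 0.544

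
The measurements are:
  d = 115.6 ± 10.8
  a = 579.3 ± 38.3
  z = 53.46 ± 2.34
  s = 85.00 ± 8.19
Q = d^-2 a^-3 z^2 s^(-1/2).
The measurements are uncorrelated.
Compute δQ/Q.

Since Q is a product/quotient, work with relative uncertainties:
  (-2·δd/d)² = (-2×0.0934)² = 0.0349;  (-3·δa/a)² = (-3×0.0661)² = 0.0393;  (2·δz/z)² = (2×0.0438)² = 0.00766;  (−½·δs/s)² = (-0.5×0.0964)² = 0.00232
δQ/Q = √(0.0842) = 0.290

0.290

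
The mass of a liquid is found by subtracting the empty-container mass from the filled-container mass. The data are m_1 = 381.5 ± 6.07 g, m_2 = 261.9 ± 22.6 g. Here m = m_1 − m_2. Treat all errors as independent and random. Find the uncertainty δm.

m is a linear combination, so absolute uncertainties add in quadrature:
  (δm_1)² = 36.8;  (δm_2)² = 511
δm = √(548) = 23.4 g

23.4 g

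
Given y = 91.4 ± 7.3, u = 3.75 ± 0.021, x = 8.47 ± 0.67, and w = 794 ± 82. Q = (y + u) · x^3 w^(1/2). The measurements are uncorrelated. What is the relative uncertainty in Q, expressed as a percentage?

25.5%

Let h = y + u = 95.2. δh = √(δy² + δu²) = √(53.3 + 0.000441) = 7.30, so δh/h = 0.0767.
Q is then a monomial in h, x, w:
δQ/Q = √((δh/h)² + (3·δx/x)² + (½·δw/w)²) = √(0.00589 + 0.0563 + 0.00267) = 0.255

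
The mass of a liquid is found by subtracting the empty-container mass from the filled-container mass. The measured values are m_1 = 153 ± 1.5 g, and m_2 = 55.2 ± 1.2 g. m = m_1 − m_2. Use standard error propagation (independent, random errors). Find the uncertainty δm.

Each term contributes (cᵢ δxᵢ)² to (δm)²:
  (δm_1)² = 2.25;  (δm_2)² = 1.44
δm = √(3.69) = 1.92 g

1.92 g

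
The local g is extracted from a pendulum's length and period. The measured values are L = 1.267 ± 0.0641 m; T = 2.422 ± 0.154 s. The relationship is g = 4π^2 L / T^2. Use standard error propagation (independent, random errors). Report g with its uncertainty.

For a monomial g ∝ L, T^-2, fractional errors add in quadrature:
  (1·δL/L)² = (1×0.0506)² = 0.00256;  (-2·δT/T)² = (-2×0.0636)² = 0.0162
δg/g = √(0.0187) = 0.137
g = 8.527 m/s^2, so δg = 0.137 × 8.527 = 1.17 m/s^2.

8.527 ± 1.17 m/s^2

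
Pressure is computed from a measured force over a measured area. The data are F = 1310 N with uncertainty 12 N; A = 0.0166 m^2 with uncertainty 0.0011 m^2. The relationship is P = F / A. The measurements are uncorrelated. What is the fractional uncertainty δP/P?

0.0669

Since P is a product/quotient, work with relative uncertainties:
  (1·δF/F)² = (1×0.00916)² = 8.39e-05;  (-1·δA/A)² = (-1×0.0663)² = 0.00439
δP/P = √(0.00447) = 0.0669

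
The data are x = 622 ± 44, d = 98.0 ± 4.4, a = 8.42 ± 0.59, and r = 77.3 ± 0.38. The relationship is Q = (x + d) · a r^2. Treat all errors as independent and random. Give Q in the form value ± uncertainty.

Let u = x + d = 720. δu = √(δx² + δd²) = √(1940 + 19.4) = 44.2, so δu/u = 0.0614.
Q is then a monomial in u, a, r:
δQ/Q = √((δu/u)² + (1·δa/a)² + (2·δr/r)²) = √(0.00377 + 0.00491 + 9.67e-05) = 0.0937
Q = 3.62e+07, so δQ = 0.0937 × 3.62e+07 = 3.39e+06.

(3.62 ± 0.339) × 10^7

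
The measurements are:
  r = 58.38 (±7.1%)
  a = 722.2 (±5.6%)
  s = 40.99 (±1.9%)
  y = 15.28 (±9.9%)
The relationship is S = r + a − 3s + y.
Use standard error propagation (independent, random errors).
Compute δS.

Each term contributes (cᵢ δxᵢ)² to (δS)²:
  (δr)² = 17.2;  (δa)² = 1640;  (3·δs)² = 5.46;  (δy)² = 2.29
δS = √(1660) = 40.8

40.8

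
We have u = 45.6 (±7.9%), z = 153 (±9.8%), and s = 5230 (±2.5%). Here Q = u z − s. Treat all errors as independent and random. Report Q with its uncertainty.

Let p = u·z = 6980. δp/p = √((1·δu/u)² + (1·δz/z)²) = √(0.00624 + 0.00960) = 0.126, so δp = 878.
Q = p − s: δQ = √(δp² + δs²) = √(7.71e+05 + 17100) = 888
Q = 1750.

1750 ± 888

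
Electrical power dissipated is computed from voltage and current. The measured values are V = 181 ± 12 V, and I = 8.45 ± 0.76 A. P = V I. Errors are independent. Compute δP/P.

0.112

Relative error in a monomial: (δP/P)² = Σ (nᵢ · δxᵢ/xᵢ)².
  (1·δV/V)² = (1×0.0663)² = 0.00440;  (1·δI/I)² = (1×0.0899)² = 0.00809
δP/P = √(0.0125) = 0.112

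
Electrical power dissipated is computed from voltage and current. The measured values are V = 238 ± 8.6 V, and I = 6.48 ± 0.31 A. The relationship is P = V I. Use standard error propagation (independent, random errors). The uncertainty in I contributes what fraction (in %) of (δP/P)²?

(δP/P)² = (1·δV/V)² + (1·δI/I)²
  V term: (1×0.0361)² = 0.00131
  I term: (1×0.0478)² = 0.00229
Total = 0.00359. Share from I = 0.00229/0.00359 = 0.637.

63.7%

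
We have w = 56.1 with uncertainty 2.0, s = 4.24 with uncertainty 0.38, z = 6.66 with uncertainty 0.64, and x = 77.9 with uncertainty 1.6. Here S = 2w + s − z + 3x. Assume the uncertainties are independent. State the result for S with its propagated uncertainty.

343 ± 6.29

Sums and differences: (δS)² = Σ (cᵢ δxᵢ)².
  (2·δw)² = 16.0;  (δs)² = 0.144;  (δz)² = 0.410;  (3·δx)² = 23.0
δS = √(39.6) = 6.29
S = 343.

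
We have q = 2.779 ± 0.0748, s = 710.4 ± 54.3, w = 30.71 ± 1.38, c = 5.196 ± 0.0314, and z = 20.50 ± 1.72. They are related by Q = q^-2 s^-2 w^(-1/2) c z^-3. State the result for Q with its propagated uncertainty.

(2.792 ± 0.839) × 10^-11

Relative error in a monomial: (δQ/Q)² = Σ (nᵢ · δxᵢ/xᵢ)².
  (-2·δq/q)² = (-2×0.0269)² = 0.00290;  (-2·δs/s)² = (-2×0.0764)² = 0.0234;  (−½·δw/w)² = (-0.5×0.0449)² = 0.000505;  (1·δc/c)² = (1×0.00604)² = 3.65e-05;  (-3·δz/z)² = (-3×0.0839)² = 0.0634
δQ/Q = √(0.0902) = 0.300
Q = 2.792e-11, so δQ = 0.300 × 2.792e-11 = 8.39e-12.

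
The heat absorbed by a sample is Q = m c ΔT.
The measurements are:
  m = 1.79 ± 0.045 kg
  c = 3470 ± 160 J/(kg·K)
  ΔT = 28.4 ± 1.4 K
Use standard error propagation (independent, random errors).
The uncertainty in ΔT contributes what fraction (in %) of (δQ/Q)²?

(δQ/Q)² = (1·δm/m)² + (1·δc/c)² + (1·δΔT/ΔT)²
  m term: (1×0.0251)² = 0.000632
  c term: (1×0.0461)² = 0.00213
  ΔT term: (1×0.0493)² = 0.00243
Total = 0.00519. Share from ΔT = 0.00243/0.00519 = 0.468.

46.8%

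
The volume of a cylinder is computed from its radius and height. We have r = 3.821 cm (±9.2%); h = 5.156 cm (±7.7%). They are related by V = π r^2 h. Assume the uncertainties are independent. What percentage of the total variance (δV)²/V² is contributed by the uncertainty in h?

14.9%

(δV/V)² = (2·δr/r)² + (1·δh/h)²
  r term: (2×0.0920)² = 0.0339
  h term: (1×0.0770)² = 0.00593
Total = 0.0398. Share from h = 0.00593/0.0398 = 0.149.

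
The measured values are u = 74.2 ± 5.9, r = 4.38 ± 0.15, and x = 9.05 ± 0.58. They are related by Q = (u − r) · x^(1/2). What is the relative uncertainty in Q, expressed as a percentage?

9.04%

Let w = u − r = 69.8. δw = √(δu² + δr²) = √(34.8 + 0.0225) = 5.90, so δw/w = 0.0845.
Q is then a monomial in w, x:
δQ/Q = √((δw/w)² + (½·δx/x)²) = √(0.00715 + 0.00103) = 0.0904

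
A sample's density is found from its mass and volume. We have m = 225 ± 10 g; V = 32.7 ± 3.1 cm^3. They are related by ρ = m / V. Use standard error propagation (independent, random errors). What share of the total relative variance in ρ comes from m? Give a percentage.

18.0%

(δρ/ρ)² = (1·δm/m)² + (-1·δV/V)²
  m term: (1×0.0444)² = 0.00198
  V term: (-1×0.0948)² = 0.00899
Total = 0.0110. Share from m = 0.00198/0.0110 = 0.180.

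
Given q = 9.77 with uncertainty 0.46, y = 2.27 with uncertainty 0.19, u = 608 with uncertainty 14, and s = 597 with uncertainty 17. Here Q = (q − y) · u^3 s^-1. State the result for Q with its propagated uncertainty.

Let w = q − y = 7.50. δw = √(δq² + δy²) = √(0.212 + 0.0361) = 0.498, so δw/w = 0.0664.
Q is then a monomial in w, u, s:
δQ/Q = √((δw/w)² + (3·δu/u)² + (-1·δs/s)²) = √(0.00440 + 0.00477 + 0.000811) = 0.0999
Q = 2.82e+06, so δQ = 0.0999 × 2.82e+06 = 2.82e+05.

(2.82 ± 0.282) × 10^6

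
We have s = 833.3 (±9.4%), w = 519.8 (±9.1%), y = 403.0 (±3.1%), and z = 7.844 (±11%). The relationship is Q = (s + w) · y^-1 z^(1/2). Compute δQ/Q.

Let u = s + w = 1353. δu = √(δs² + δw²) = √(6140 + 2240) = 91.5, so δu/u = 0.0676.
Q is then a monomial in u, y, z:
δQ/Q = √((δu/u)² + (-1·δy/y)² + (½·δz/z)²) = √(0.00457 + 0.000961 + 0.00302) = 0.0925

0.0925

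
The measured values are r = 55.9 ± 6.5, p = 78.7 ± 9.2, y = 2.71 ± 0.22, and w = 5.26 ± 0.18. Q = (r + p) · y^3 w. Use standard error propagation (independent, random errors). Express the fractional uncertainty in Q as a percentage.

Let u = r + p = 135. δu = √(δr² + δp²) = √(42.2 + 84.6) = 11.3, so δu/u = 0.0837.
Q is then a monomial in u, y, w:
δQ/Q = √((δu/u)² + (3·δy/y)² + (1·δw/w)²) = √(0.00700 + 0.0593 + 0.00117) = 0.260

26.0%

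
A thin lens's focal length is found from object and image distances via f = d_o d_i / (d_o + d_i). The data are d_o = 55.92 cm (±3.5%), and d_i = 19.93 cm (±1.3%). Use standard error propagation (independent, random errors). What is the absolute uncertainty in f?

∂f/∂d_o = (d_i/(d_o+d_i))² = 0.0690;  ∂f/∂d_i = (d_o/(d_o+d_i))² = 0.544
δf = √((∂f/∂d_o · δd_o)² + (∂f/∂d_i · δd_i)²) = √(0.0183 + 0.0198) = 0.195 cm

0.195 cm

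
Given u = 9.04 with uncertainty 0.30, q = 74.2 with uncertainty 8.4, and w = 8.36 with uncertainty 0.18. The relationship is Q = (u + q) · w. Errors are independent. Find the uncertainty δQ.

71.8

Let h = u + q = 83.2. δh = √(δu² + δq²) = √(0.0900 + 70.6) = 8.41, so δh/h = 0.101.
Q is then a monomial in h, w:
δQ/Q = √((δh/h)² + (1·δw/w)²) = √(0.0102 + 0.000464) = 0.103
Q = 696, so δQ = 0.103 × 696 = 71.8.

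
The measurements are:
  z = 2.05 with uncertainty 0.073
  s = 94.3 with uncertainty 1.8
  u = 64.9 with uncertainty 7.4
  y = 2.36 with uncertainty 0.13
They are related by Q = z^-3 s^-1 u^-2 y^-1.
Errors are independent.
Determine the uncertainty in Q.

Since Q is a product/quotient, work with relative uncertainties:
  (-3·δz/z)² = (-3×0.0356)² = 0.0114;  (-1·δs/s)² = (-1×0.0191)² = 0.000364;  (-2·δu/u)² = (-2×0.114)² = 0.0520;  (-1·δy/y)² = (-1×0.0551)² = 0.00303
δQ/Q = √(0.0668) = 0.258
Q = 1.24e-07, so δQ = 0.258 × 1.24e-07 = 3.2e-08.

3.2e-08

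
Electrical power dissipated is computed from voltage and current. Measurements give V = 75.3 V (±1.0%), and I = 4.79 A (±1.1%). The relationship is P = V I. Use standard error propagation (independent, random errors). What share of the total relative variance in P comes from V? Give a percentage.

45.2%

(δP/P)² = (1·δV/V)² + (1·δI/I)²
  V term: (1×0.0100)² = 0.000100
  I term: (1×0.0110)² = 0.000121
Total = 0.000221. Share from V = 0.000100/0.000221 = 0.452.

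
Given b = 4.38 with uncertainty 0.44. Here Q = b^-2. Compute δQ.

Q ∝ b^-2, so δQ/Q = |-2| · δb/b = 2 × 0.100 = 0.201.
Q = 0.0521, so δQ = 0.201 × 0.0521 = 0.0105.

0.0105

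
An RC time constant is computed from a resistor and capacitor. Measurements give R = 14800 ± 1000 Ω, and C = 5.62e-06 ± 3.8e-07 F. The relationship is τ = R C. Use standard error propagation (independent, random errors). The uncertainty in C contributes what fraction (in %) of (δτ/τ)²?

50.0%

(δτ/τ)² = (1·δR/R)² + (1·δC/C)²
  R term: (1×0.0676)² = 0.00457
  C term: (1×0.0676)² = 0.00457
Total = 0.00914. Share from C = 0.00457/0.00914 = 0.500.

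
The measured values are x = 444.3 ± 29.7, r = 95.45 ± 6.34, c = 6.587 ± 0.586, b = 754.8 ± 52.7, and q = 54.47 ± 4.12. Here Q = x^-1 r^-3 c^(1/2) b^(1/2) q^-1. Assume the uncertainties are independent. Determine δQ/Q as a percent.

Since Q is a product/quotient, work with relative uncertainties:
  (-1·δx/x)² = (-1×0.0668)² = 0.00447;  (-3·δr/r)² = (-3×0.0664)² = 0.0397;  (½·δc/c)² = (0.5×0.0890)² = 0.00198;  (½·δb/b)² = (0.5×0.0698)² = 0.00122;  (-1·δq/q)² = (-1×0.0756)² = 0.00572
δQ/Q = √(0.0531) = 0.230

23.0%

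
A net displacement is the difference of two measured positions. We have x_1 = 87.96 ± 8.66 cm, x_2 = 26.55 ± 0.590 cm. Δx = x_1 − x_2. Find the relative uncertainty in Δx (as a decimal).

Sums and differences: (δΔx)² = Σ (cᵢ δxᵢ)².
  (δx_1)² = 75.0;  (δx_2)² = 0.348
δΔx = √(75.3) = 8.68 cm
Δx = 61.41 cm, so δΔx/Δx = 8.68/61.41 = 0.141.

0.141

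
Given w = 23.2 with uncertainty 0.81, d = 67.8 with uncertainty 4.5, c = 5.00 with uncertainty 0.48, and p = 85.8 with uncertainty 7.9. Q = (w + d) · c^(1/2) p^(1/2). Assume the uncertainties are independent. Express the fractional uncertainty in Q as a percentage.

Let u = w + d = 91.0. δu = √(δw² + δd²) = √(0.656 + 20.2) = 4.57, so δu/u = 0.0502.
Q is then a monomial in u, c, p:
δQ/Q = √((δu/u)² + (½·δc/c)² + (½·δp/p)²) = √(0.00252 + 0.00230 + 0.00212) = 0.0834

8.34%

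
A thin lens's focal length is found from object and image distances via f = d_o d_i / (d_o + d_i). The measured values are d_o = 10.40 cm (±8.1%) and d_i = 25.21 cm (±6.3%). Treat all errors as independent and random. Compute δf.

0.443 cm

∂f/∂d_o = (d_i/(d_o+d_i))² = 0.501;  ∂f/∂d_i = (d_o/(d_o+d_i))² = 0.0853
δf = √((∂f/∂d_o · δd_o)² + (∂f/∂d_i · δd_i)²) = √(0.178 + 0.0184) = 0.443 cm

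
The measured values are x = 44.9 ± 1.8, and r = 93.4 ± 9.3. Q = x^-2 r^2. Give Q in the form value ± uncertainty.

For a monomial Q ∝ x^-2, r^2, fractional errors add in quadrature:
  (-2·δx/x)² = (-2×0.0401)² = 0.00643;  (2·δr/r)² = (2×0.0996)² = 0.0397
δQ/Q = √(0.0461) = 0.215
Q = 4.33, so δQ = 0.215 × 4.33 = 0.929.

4.33 ± 0.929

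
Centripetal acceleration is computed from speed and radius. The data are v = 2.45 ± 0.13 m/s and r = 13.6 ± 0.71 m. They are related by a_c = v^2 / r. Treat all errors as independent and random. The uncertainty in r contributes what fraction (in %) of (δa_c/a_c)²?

(δa_c/a_c)² = (2·δv/v)² + (-1·δr/r)²
  v term: (2×0.0531)² = 0.0113
  r term: (-1×0.0522)² = 0.00273
Total = 0.0140. Share from r = 0.00273/0.0140 = 0.195.

19.5%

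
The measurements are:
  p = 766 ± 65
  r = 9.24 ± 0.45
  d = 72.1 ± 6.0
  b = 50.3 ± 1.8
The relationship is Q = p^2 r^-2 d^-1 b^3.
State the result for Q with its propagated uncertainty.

Products/powers → add relative errors in quadrature, weighted by exponent:
  (2·δp/p)² = (2×0.0849)² = 0.0288;  (-2·δr/r)² = (-2×0.0487)² = 0.00949;  (-1·δd/d)² = (-1×0.0832)² = 0.00693;  (3·δb/b)² = (3×0.0358)² = 0.0115
δQ/Q = √(0.0567) = 0.238
Q = 1.21e+07, so δQ = 0.238 × 1.21e+07 = 2.89e+06.

(1.21 ± 0.289) × 10^7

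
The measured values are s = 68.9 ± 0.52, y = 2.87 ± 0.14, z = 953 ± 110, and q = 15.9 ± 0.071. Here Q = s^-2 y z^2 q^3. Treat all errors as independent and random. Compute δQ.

Products/powers → add relative errors in quadrature, weighted by exponent:
  (-2·δs/s)² = (-2×0.00755)² = 0.000228;  (1·δy/y)² = (1×0.0488)² = 0.00238;  (2·δz/z)² = (2×0.115)² = 0.0533;  (3·δq/q)² = (3×0.00447)² = 0.000179
δQ/Q = √(0.0561) = 0.237
Q = 2.21e+06, so δQ = 0.237 × 2.21e+06 = 5.23e+05.

5.23e+05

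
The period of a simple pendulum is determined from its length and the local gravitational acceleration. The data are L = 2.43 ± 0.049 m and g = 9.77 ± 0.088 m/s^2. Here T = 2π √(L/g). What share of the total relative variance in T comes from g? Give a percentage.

(δT/T)² = (½·δL/L)² + (−½·δg/g)²
  L term: (0.5×0.0202)² = 0.000102
  g term: (-0.5×0.00901)² = 2.03e-05
Total = 0.000122. Share from g = 2.03e-05/0.000122 = 0.166.

16.6%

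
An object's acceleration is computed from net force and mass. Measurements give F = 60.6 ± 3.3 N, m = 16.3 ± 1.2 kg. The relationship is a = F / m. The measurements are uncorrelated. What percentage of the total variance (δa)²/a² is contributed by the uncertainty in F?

(δa/a)² = (1·δF/F)² + (-1·δm/m)²
  F term: (1×0.0545)² = 0.00297
  m term: (-1×0.0736)² = 0.00542
Total = 0.00839. Share from F = 0.00297/0.00839 = 0.354.

35.4%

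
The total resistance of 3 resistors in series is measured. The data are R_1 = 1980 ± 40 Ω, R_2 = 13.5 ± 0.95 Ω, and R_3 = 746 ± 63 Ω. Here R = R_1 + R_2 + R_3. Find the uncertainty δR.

74.6 Ω

Each term contributes (cᵢ δxᵢ)² to (δR)²:
  (δR_1)² = 1600;  (δR_2)² = 0.902;  (δR_3)² = 3970
δR = √(5570) = 74.6 Ω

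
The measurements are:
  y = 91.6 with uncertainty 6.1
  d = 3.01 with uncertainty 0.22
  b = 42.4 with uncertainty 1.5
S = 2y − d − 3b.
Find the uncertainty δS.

Each term contributes (cᵢ δxᵢ)² to (δS)²:
  (2·δy)² = 149;  (δd)² = 0.0484;  (3·δb)² = 20.2
δS = √(169) = 13.0

13.0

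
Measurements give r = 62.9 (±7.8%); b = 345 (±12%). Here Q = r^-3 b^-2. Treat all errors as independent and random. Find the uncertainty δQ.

Each factor contributes (exponent × relative error)² to (δQ/Q)²:
  (-3·δr/r)² = (-3×0.0780)² = 0.0548;  (-2·δb/b)² = (-2×0.120)² = 0.0576
δQ/Q = √(0.112) = 0.335
Q = 3.38e-11, so δQ = 0.335 × 3.38e-11 = 1.13e-11.

1.13e-11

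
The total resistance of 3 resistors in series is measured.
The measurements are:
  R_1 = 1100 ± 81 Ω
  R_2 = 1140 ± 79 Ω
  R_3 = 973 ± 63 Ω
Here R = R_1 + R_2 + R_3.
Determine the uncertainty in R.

130 Ω

R is a linear combination, so absolute uncertainties add in quadrature:
  (δR_1)² = 6560;  (δR_2)² = 6240;  (δR_3)² = 3970
δR = √(16800) = 130 Ω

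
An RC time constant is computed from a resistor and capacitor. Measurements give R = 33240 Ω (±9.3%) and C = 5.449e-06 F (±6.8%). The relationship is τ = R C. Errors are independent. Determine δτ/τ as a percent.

Products/powers → add relative errors in quadrature, weighted by exponent:
  (1·δR/R)² = (1×0.0930)² = 0.00865;  (1·δC/C)² = (1×0.0680)² = 0.00462
δτ/τ = √(0.0133) = 0.115

11.5%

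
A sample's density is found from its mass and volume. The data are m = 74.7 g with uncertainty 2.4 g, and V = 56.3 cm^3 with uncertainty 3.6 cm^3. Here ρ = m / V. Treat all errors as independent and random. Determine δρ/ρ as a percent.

7.16%

Since ρ is a product/quotient, work with relative uncertainties:
  (1·δm/m)² = (1×0.0321)² = 0.00103;  (-1·δV/V)² = (-1×0.0639)² = 0.00409
δρ/ρ = √(0.00512) = 0.0716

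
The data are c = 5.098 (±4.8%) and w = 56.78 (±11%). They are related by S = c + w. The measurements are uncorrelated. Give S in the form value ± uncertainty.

61.88 ± 6.25

S is a linear combination, so absolute uncertainties add in quadrature:
  (δc)² = 0.0599;  (δw)² = 39.0
δS = √(39.1) = 6.25
S = 61.88.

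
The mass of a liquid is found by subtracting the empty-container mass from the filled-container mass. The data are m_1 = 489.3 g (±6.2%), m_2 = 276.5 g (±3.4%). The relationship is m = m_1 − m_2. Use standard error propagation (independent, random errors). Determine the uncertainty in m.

31.8 g

Sums and differences: (δm)² = Σ (cᵢ δxᵢ)².
  (δm_1)² = 920;  (δm_2)² = 88.4
δm = √(1010) = 31.8 g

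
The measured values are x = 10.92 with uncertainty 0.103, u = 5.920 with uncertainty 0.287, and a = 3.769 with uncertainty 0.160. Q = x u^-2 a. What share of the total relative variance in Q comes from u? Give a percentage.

83.3%

(δQ/Q)² = (1·δx/x)² + (-2·δu/u)² + (1·δa/a)²
  x term: (1×0.00943)² = 8.9e-05
  u term: (-2×0.0485)² = 0.00940
  a term: (1×0.0425)² = 0.00180
Total = 0.0113. Share from u = 0.00940/0.0113 = 0.833.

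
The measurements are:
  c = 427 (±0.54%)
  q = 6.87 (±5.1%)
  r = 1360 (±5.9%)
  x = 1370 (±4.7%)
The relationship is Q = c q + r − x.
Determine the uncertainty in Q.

Let p = c·q = 2930. δp/p = √((1·δc/c)² + (1·δq/q)²) = √(2.92e-05 + 0.00260) = 0.0513, so δp = 150.
Q = p + r − x: δQ = √(δp² + δr² + δx²) = √(22600 + 6440 + 4150) = 182

182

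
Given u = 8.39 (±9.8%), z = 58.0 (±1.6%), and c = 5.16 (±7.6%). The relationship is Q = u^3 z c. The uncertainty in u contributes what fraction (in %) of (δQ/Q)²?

(δQ/Q)² = (3·δu/u)² + (1·δz/z)² + (1·δc/c)²
  u term: (3×0.0980)² = 0.0864
  z term: (1×0.0160)² = 0.000256
  c term: (1×0.0760)² = 0.00578
Total = 0.0925. Share from u = 0.0864/0.0925 = 0.935.

93.5%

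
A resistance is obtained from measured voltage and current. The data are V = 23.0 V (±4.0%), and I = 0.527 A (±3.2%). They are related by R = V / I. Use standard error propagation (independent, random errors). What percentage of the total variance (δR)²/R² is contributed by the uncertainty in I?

39.0%

(δR/R)² = (1·δV/V)² + (-1·δI/I)²
  V term: (1×0.0400)² = 0.00160
  I term: (-1×0.0320)² = 0.00102
Total = 0.00262. Share from I = 0.00102/0.00262 = 0.390.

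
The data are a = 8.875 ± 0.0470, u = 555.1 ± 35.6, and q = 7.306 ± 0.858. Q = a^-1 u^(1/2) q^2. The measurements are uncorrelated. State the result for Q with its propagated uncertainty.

For a monomial Q ∝ a^-1, u^(1/2), q^2, fractional errors add in quadrature:
  (-1·δa/a)² = (-1×0.00530)² = 2.8e-05;  (½·δu/u)² = (0.5×0.0641)² = 0.00103;  (2·δq/q)² = (2×0.117)² = 0.0552
δQ/Q = √(0.0562) = 0.237
Q = 141.7, so δQ = 0.237 × 141.7 = 33.6.

141.7 ± 33.6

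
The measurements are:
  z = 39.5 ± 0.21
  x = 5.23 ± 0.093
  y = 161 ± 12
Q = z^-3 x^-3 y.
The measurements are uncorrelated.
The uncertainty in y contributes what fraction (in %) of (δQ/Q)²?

64.2%

(δQ/Q)² = (-3·δz/z)² + (-3·δx/x)² + (1·δy/y)²
  z term: (-3×0.00532)² = 0.000254
  x term: (-3×0.0178)² = 0.00285
  y term: (1×0.0745)² = 0.00556
Total = 0.00866. Share from y = 0.00556/0.00866 = 0.642.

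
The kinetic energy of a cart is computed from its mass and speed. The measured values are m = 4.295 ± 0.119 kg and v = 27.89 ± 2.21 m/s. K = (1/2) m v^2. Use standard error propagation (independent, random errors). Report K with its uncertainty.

1670 ± 269 J

K is a product of powers, so relative uncertainties combine in quadrature:
  (1·δm/m)² = (1×0.0277)² = 0.000768;  (2·δv/v)² = (2×0.0792)² = 0.0251
δK/K = √(0.0259) = 0.161
K = 1670 J, so δK = 0.161 × 1670 = 269 J.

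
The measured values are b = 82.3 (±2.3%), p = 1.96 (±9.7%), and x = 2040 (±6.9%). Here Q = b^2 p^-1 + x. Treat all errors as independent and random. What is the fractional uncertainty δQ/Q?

0.0722

Let w = b^2·p^-1 = 3460. δw/w = √((2·δb/b)² + (-1·δp/p)²) = √(0.00212 + 0.00941) = 0.107, so δw = 371.
Q = w + x: δQ = √(δw² + δx²) = √(1.38e+05 + 19800) = 397
Q = 5500, so δQ/Q = 397/5500 = 0.0722.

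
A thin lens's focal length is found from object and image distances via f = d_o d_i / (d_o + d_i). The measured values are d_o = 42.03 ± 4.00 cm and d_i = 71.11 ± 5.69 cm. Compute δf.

1.76 cm

∂f/∂d_o = (d_i/(d_o+d_i))² = 0.395;  ∂f/∂d_i = (d_o/(d_o+d_i))² = 0.138
δf = √((∂f/∂d_o · δd_o)² + (∂f/∂d_i · δd_i)²) = √(2.50 + 0.617) = 1.76 cm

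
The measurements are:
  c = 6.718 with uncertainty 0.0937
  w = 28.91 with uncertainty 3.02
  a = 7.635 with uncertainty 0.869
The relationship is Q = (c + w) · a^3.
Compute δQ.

Let u = c + w = 35.63. δu = √(δc² + δw²) = √(0.00878 + 9.12) = 3.02, so δu/u = 0.0848.
Q is then a monomial in u, a:
δQ/Q = √((δu/u)² + (3·δa/a)²) = √(0.00719 + 0.117) = 0.352
Q = 15860, so δQ = 0.352 × 15860 = 5580.

5580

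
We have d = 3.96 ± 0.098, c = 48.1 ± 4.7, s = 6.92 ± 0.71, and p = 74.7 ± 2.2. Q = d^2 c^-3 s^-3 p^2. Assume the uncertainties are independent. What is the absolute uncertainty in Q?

Relative error in a monomial: (δQ/Q)² = Σ (nᵢ · δxᵢ/xᵢ)².
  (2·δd/d)² = (2×0.0247)² = 0.00245;  (-3·δc/c)² = (-3×0.0977)² = 0.0859;  (-3·δs/s)² = (-3×0.103)² = 0.0947;  (2·δp/p)² = (2×0.0295)² = 0.00347
δQ/Q = √(0.187) = 0.432
Q = 0.00237, so δQ = 0.432 × 0.00237 = 0.00103.

0.00103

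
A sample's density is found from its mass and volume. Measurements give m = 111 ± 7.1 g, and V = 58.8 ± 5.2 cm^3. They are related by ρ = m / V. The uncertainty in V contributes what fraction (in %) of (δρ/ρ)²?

65.7%

(δρ/ρ)² = (1·δm/m)² + (-1·δV/V)²
  m term: (1×0.0640)² = 0.00409
  V term: (-1×0.0884)² = 0.00782
Total = 0.0119. Share from V = 0.00782/0.0119 = 0.657.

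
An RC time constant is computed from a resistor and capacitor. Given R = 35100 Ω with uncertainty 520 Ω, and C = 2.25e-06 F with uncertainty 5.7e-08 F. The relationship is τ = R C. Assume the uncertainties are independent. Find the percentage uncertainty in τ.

For a monomial τ ∝ R, C, fractional errors add in quadrature:
  (1·δR/R)² = (1×0.0148)² = 0.000219;  (1·δC/C)² = (1×0.0253)² = 0.000642
δτ/τ = √(0.000861) = 0.0293

2.93%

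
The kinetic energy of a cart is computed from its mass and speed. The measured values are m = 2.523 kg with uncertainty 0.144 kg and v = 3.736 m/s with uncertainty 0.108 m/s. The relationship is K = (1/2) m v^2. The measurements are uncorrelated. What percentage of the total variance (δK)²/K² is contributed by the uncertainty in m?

(δK/K)² = (1·δm/m)² + (2·δv/v)²
  m term: (1×0.0571)² = 0.00326
  v term: (2×0.0289)² = 0.00334
Total = 0.00660. Share from m = 0.00326/0.00660 = 0.494.

49.4%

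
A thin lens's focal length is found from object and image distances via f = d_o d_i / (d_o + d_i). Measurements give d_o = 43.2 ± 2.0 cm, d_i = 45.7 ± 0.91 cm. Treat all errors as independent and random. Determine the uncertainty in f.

0.571 cm

∂f/∂d_o = (d_i/(d_o+d_i))² = 0.264;  ∂f/∂d_i = (d_o/(d_o+d_i))² = 0.236
δf = √((∂f/∂d_o · δd_o)² + (∂f/∂d_i · δd_i)²) = √(0.279 + 0.0462) = 0.571 cm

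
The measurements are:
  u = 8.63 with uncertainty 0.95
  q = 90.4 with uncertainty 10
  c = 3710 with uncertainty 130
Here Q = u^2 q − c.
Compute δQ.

Let p = u^2·q = 6730. δp/p = √((2·δu/u)² + (1·δq/q)²) = √(0.0485 + 0.0122) = 0.246, so δp = 1660.
Q = p − c: δQ = √(δp² + δc²) = √(2.75e+06 + 16900) = 1660

1660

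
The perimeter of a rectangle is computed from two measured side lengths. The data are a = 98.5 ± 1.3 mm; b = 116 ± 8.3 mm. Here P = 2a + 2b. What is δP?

Sums and differences: (δP)² = Σ (cᵢ δxᵢ)².
  (2·δa)² = 6.76;  (2·δb)² = 276
δP = √(282) = 16.8 mm

16.8 mm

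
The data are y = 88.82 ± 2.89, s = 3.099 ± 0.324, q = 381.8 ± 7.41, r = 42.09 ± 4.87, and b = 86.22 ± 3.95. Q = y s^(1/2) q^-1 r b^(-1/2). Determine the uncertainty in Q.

0.250

Each factor contributes (exponent × relative error)² to (δQ/Q)²:
  (1·δy/y)² = (1×0.0325)² = 0.00106;  (½·δs/s)² = (0.5×0.105)² = 0.00273;  (-1·δq/q)² = (-1×0.0194)² = 0.000377;  (1·δr/r)² = (1×0.116)² = 0.0134;  (−½·δb/b)² = (-0.5×0.0458)² = 0.000525
δQ/Q = √(0.0181) = 0.134
Q = 1.856, so δQ = 0.134 × 1.856 = 0.250.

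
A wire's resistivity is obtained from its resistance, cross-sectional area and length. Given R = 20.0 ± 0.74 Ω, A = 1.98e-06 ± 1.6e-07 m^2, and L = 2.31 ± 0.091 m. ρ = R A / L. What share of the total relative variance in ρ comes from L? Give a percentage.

16.4%

(δρ/ρ)² = (1·δR/R)² + (1·δA/A)² + (-1·δL/L)²
  R term: (1×0.0370)² = 0.00137
  A term: (1×0.0808)² = 0.00653
  L term: (-1×0.0394)² = 0.00155
Total = 0.00945. Share from L = 0.00155/0.00945 = 0.164.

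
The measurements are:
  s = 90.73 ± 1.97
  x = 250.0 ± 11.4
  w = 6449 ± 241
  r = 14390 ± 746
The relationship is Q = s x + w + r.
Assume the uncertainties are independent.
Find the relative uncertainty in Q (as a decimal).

Let p = s·x = 22680. δp/p = √((1·δs/s)² + (1·δx/x)²) = √(0.000471 + 0.00208) = 0.0505, so δp = 1150.
Q = p + w + r: δQ = √(δp² + δw² + δr²) = √(1.31e+06 + 58100 + 5.57e+05) = 1390
Q = 43520, so δQ/Q = 1390/43520 = 0.0319.

0.0319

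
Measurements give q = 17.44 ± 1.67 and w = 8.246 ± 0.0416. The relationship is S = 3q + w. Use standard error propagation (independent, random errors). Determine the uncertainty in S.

5.01

Sums and differences: (δS)² = Σ (cᵢ δxᵢ)².
  (3·δq)² = 25.1;  (δw)² = 0.00173
δS = √(25.1) = 5.01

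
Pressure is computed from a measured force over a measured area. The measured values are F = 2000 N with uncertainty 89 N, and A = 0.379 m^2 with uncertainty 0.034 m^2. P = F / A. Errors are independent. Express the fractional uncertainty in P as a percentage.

Each factor contributes (exponent × relative error)² to (δP/P)²:
  (1·δF/F)² = (1×0.0445)² = 0.00198;  (-1·δA/A)² = (-1×0.0897)² = 0.00805
δP/P = √(0.0100) = 0.100

10.0%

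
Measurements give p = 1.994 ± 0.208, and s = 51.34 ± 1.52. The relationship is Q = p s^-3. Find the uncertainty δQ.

2.02e-06

For a monomial Q ∝ p, s^-3, fractional errors add in quadrature:
  (1·δp/p)² = (1×0.104)² = 0.0109;  (-3·δs/s)² = (-3×0.0296)² = 0.00789
δQ/Q = √(0.0188) = 0.137
Q = 1.474e-05, so δQ = 0.137 × 1.474e-05 = 2.02e-06.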